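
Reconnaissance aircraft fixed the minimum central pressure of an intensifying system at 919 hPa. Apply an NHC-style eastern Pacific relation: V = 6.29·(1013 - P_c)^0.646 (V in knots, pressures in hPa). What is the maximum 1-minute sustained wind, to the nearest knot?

ΔP = 1013 − 919 = 94 hPa.
94^0.646 ≈ 18.821.
V ≈ 6.29 × 18.821 ≈ 118.4 kt.

118 kt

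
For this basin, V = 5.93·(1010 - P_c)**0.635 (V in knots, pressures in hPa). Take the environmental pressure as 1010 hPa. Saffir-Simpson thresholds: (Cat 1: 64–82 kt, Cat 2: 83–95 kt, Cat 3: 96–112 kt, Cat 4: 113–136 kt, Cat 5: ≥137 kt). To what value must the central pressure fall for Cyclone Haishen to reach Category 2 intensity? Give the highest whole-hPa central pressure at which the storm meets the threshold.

946 hPa

Category 2 begins at V = 83 kt.
Required ΔP = (83/5.93)^(1/0.635) = 13.997^1.575 ≈ 63.79 hPa.
P_c ≤ 1010 − 63.79 = 946.21, so the highest integer P_c is 946 hPa.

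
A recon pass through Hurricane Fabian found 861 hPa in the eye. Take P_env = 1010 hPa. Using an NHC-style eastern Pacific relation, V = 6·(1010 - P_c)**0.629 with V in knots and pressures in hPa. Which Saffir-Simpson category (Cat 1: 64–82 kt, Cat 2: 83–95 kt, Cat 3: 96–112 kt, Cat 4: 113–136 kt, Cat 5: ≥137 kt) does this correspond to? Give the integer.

5

ΔP = 1010 − 861 = 149 hPa.
V ≈ 6 × 149^0.629 = 6 × 23.28 ≈ 140 kt.
140 kt falls in the Category 5 band.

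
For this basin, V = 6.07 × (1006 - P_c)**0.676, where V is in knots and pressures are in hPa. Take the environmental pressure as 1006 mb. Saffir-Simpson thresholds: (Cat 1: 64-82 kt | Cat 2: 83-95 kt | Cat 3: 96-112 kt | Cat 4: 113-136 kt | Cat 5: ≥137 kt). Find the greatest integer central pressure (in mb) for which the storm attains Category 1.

Category 1 begins at V = 64 kt.
Required ΔP = (64/6.07)^(1/0.676) = 10.544^1.479 ≈ 32.61 mb.
P_c ≤ 1006 − 32.61 = 973.39, so the highest integer P_c is 973 mb.

973 mb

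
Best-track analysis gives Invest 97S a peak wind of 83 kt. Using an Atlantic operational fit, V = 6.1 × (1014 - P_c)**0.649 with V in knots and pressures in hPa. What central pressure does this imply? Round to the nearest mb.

958 mb

ΔP = (V / 6.1)^(1/0.649) = (83/6.1)^1.541.
83/6.1 = 13.607; 13.607^1.541 ≈ 55.84 mb.
P_c = 1014 − 55.84 = 958.16 ≈ 958 mb.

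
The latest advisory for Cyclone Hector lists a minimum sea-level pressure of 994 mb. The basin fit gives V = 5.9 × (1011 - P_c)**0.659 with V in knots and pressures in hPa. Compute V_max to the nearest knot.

ΔP = 1011 − 994 = 17 mb.
17^0.659 ≈ 6.469.
V ≈ 5.9 × 6.469 ≈ 38.2 kt.

38 kt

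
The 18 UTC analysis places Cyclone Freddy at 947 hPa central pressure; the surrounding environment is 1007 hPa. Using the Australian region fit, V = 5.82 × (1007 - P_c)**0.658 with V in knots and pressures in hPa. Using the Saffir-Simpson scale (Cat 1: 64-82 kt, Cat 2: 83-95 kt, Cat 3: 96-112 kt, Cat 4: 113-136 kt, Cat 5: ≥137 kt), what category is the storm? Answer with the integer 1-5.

2

ΔP = 1007 − 947 = 60 hPa.
V ≈ 5.82 × 60^0.658 = 5.82 × 14.79 ≈ 86 kt.
86 kt falls in the Category 2 band.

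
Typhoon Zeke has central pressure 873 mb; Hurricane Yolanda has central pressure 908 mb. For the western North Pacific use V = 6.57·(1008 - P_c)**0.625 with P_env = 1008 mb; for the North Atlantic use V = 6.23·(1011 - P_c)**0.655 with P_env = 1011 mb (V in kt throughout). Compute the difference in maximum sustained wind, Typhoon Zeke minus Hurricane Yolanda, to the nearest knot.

11 kt

Typhoon Zeke: ΔP = 135; V ≈ 6.57 × 135^0.625 ≈ 140.94 kt.
Hurricane Yolanda: ΔP = 103; V ≈ 6.23 × 103^0.655 ≈ 129.69 kt.
Difference ≈ 140.94 − 129.69 = 11.25 → 11 kt.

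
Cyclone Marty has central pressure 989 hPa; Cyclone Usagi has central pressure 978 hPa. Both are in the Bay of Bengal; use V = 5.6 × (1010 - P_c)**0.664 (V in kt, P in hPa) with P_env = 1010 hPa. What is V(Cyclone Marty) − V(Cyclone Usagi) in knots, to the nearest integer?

Cyclone Marty: ΔP = 21; V ≈ 5.6 × 21^0.664 ≈ 42.28 kt.
Cyclone Usagi: ΔP = 32; V ≈ 5.6 × 32^0.664 ≈ 55.93 kt.
Difference ≈ 42.28 − 55.93 = -13.65 → -14 kt.

-14 kt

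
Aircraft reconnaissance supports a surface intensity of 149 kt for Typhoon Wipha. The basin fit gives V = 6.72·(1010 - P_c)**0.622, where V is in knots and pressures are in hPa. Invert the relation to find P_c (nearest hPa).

864 hPa

ΔP = (V / 6.72)^(1/0.622) = (149/6.72)^1.608.
149/6.72 = 22.173; 22.173^1.608 ≈ 145.78 hPa.
P_c = 1010 − 145.78 = 864.22 ≈ 864 hPa.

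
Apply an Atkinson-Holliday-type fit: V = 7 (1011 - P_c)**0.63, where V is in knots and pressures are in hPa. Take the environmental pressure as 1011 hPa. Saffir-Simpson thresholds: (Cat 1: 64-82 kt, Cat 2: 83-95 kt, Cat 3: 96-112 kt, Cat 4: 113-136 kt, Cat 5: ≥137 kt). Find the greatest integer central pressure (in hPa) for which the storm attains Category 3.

947 hPa

Category 3 begins at V = 96 kt.
Required ΔP = (96/7)^(1/0.63) = 13.714^1.587 ≈ 63.83 hPa.
P_c ≤ 1011 − 63.83 = 947.17, so the highest integer P_c is 947 hPa.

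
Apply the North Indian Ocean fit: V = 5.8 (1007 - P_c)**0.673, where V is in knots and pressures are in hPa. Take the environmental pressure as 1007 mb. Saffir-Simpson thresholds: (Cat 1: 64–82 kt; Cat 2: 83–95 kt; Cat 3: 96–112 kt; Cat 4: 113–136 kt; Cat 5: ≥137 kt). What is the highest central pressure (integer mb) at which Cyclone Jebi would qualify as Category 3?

Category 3 begins at V = 96 kt.
Required ΔP = (96/5.8)^(1/0.673) = 16.552^1.486 ≈ 64.72 mb.
P_c ≤ 1007 − 64.72 = 942.28, so the highest integer P_c is 942 mb.

942 mb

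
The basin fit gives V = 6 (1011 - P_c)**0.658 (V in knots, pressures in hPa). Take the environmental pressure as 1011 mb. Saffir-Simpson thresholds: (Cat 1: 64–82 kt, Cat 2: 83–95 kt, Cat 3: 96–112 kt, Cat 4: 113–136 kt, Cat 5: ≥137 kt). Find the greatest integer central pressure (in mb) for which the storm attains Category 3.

Category 3 begins at V = 96 kt.
Required ΔP = (96/6)^(1/0.658) = 16.000^1.520 ≈ 67.60 mb.
P_c ≤ 1011 − 67.60 = 943.40, so the highest integer P_c is 943 mb.

943 mb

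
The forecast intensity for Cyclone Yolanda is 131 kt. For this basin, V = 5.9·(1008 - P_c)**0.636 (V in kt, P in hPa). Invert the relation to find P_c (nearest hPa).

877 hPa

ΔP = (V / 5.9)^(1/0.636) = (131/5.9)^1.572.
131/5.9 = 22.203; 22.203^1.572 ≈ 130.92 hPa.
P_c = 1008 − 130.92 = 877.08 ≈ 877 hPa.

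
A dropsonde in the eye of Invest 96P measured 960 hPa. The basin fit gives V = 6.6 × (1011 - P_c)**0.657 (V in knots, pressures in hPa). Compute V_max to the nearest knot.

ΔP = 1011 − 960 = 51 hPa.
51^0.657 ≈ 13.240.
V ≈ 6.6 × 13.240 ≈ 87.4 kt.

87 kt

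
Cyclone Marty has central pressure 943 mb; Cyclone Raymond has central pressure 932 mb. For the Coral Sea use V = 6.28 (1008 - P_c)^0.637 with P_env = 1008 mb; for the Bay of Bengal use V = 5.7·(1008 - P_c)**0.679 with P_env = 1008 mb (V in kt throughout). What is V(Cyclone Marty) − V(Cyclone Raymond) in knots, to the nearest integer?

Cyclone Marty: ΔP = 65; V ≈ 6.28 × 65^0.637 ≈ 89.70 kt.
Cyclone Raymond: ΔP = 76; V ≈ 5.7 × 76^0.679 ≈ 107.88 kt.
Difference ≈ 89.70 − 107.88 = -18.18 → -18 kt.

-18 kt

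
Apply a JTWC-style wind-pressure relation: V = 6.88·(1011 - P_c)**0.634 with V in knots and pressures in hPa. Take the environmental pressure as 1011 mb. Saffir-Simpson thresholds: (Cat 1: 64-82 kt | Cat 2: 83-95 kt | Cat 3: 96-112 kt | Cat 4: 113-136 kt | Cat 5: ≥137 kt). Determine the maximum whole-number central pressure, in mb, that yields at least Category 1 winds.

977 mb

Category 1 begins at V = 64 kt.
Required ΔP = (64/6.88)^(1/0.634) = 9.302^1.577 ≈ 33.71 mb.
P_c ≤ 1011 − 33.71 = 977.29, so the highest integer P_c is 977 mb.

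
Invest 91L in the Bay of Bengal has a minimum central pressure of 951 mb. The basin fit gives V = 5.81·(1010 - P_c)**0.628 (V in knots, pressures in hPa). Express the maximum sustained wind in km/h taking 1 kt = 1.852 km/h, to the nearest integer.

139 km/h

ΔP = 1010 − 951 = 59 mb.
V ≈ 5.81 × 59^0.628 = 5.81 × 12.945 ≈ 75.209 kt.
75.209 × 1.852 ≈ 139.29 km/h → 139 km/h.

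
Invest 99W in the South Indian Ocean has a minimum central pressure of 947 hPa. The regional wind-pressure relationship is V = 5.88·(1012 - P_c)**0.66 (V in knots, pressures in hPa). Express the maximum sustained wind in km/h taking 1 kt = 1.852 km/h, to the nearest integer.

ΔP = 1012 − 947 = 65 hPa.
V ≈ 5.88 × 65^0.66 = 5.88 × 15.723 ≈ 92.449 kt.
92.449 × 1.852 ≈ 171.21 km/h → 171 km/h.

171 km/h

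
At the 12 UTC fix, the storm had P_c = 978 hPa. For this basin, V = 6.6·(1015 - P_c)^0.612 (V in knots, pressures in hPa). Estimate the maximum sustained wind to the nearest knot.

ΔP = 1015 − 978 = 37 hPa.
37^0.612 ≈ 9.115.
V ≈ 6.6 × 9.115 ≈ 60.2 kt.

60 kt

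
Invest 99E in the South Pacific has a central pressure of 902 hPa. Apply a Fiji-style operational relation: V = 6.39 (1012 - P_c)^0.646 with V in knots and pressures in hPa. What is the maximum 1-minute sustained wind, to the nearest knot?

133 kt

ΔP = 1012 − 902 = 110 hPa.
110^0.646 ≈ 20.832.
V ≈ 6.39 × 20.832 ≈ 133.1 kt.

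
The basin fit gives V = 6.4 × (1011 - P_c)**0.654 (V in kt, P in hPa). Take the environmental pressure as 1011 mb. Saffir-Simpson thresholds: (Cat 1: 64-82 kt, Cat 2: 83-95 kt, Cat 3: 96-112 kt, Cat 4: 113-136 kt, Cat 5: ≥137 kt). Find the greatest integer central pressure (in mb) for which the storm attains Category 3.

948 mb

Category 3 begins at V = 96 kt.
Required ΔP = (96/6.4)^(1/0.654) = 15.000^1.529 ≈ 62.85 mb.
P_c ≤ 1011 − 62.85 = 948.15, so the highest integer P_c is 948 mb.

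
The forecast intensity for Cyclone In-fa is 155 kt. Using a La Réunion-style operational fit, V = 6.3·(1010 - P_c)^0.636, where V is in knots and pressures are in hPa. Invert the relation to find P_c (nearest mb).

856 mb

ΔP = (V / 6.3)^(1/0.636) = (155/6.3)^1.572.
155/6.3 = 24.603; 24.603^1.572 ≈ 153.85 mb.
P_c = 1010 − 153.85 = 856.15 ≈ 856 mb.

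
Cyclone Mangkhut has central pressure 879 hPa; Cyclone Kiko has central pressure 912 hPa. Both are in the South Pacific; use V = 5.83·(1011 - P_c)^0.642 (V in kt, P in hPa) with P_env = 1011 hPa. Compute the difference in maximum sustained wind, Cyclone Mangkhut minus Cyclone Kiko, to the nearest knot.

Cyclone Mangkhut: ΔP = 132; V ≈ 5.83 × 132^0.642 ≈ 133.99 kt.
Cyclone Kiko: ΔP = 99; V ≈ 5.83 × 99^0.642 ≈ 111.40 kt.
Difference ≈ 133.99 − 111.40 = 22.59 → 23 kt.

23 kt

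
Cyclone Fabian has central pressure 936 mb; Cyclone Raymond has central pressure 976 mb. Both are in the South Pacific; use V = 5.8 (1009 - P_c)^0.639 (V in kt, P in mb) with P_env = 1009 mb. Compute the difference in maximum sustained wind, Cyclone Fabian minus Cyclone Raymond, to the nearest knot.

36 kt

Cyclone Fabian: ΔP = 73; V ≈ 5.8 × 73^0.639 ≈ 89.97 kt.
Cyclone Raymond: ΔP = 33; V ≈ 5.8 × 33^0.639 ≈ 54.17 kt.
Difference ≈ 89.97 − 54.17 = 35.80 → 36 kt.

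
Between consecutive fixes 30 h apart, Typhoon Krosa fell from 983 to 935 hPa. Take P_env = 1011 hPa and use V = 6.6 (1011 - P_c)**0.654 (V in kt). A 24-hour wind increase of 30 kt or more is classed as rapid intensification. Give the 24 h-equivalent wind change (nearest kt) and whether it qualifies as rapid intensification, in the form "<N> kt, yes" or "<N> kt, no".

43 kt, yes

V₁: ΔP = 28, V ≈ 6.6 × 28^0.654 ≈ 58.34 kt.
V₂: ΔP = 76, V ≈ 6.6 × 76^0.654 ≈ 112.10 kt.
ΔV over 30 h = 53.76 kt → 24 h equivalent = 53.76 × 24/30 ≈ 43.01 kt.
43 kt ≥ 30 kt ⇒ rapid intensification.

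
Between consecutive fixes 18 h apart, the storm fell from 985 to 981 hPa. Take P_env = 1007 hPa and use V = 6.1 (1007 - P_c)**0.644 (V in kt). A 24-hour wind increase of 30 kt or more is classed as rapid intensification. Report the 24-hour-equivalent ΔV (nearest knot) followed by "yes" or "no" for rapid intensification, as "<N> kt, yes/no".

7 kt, no

V₁: ΔP = 22, V ≈ 6.1 × 22^0.644 ≈ 44.65 kt.
V₂: ΔP = 26, V ≈ 6.1 × 26^0.644 ≈ 49.72 kt.
ΔV over 18 h = 5.07 kt → 24 h equivalent = 5.07 × 24/18 ≈ 6.76 kt.
7 kt < 30 kt ⇒ not rapid intensification.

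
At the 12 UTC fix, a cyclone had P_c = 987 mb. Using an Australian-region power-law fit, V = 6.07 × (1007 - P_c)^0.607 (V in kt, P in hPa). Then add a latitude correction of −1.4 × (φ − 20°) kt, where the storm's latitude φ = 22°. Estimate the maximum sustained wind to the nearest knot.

ΔP = 1007 − 987 = 20 mb.
20^0.607 ≈ 6.162.
V ≈ 6.07 × 6.162 ≈ 37.4 kt.
Latitude correction: −1.4 × (22 − 20) = -2.8 kt.
Corrected V ≈ 34.6 kt → 35 kt.

35 kt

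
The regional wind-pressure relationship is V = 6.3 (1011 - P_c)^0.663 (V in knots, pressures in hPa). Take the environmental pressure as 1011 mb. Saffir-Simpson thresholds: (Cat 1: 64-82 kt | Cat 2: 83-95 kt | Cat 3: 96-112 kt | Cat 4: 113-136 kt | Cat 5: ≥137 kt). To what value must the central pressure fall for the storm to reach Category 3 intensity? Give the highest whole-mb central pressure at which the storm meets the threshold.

950 mb

Category 3 begins at V = 96 kt.
Required ΔP = (96/6.3)^(1/0.663) = 15.238^1.508 ≈ 60.84 mb.
P_c ≤ 1011 − 60.84 = 950.16, so the highest integer P_c is 950 mb.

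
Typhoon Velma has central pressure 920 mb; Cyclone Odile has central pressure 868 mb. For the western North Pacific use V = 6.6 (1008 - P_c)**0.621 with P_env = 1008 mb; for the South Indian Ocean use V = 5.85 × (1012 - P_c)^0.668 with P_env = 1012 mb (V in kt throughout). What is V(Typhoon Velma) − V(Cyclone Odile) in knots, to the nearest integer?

-55 kt

Typhoon Velma: ΔP = 88; V ≈ 6.6 × 88^0.621 ≈ 106.43 kt.
Cyclone Odile: ΔP = 144; V ≈ 5.85 × 144^0.668 ≈ 161.79 kt.
Difference ≈ 106.43 − 161.79 = -55.36 → -55 kt.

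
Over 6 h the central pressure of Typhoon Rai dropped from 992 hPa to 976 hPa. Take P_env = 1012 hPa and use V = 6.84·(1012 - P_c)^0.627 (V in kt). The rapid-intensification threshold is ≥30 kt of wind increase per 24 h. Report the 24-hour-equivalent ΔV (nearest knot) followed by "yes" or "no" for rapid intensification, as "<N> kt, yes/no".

V₁: ΔP = 20, V ≈ 6.84 × 20^0.627 ≈ 44.75 kt.
V₂: ΔP = 36, V ≈ 6.84 × 36^0.627 ≈ 64.69 kt.
ΔV over 6 h = 19.94 kt → 24 h equivalent = 19.94 × 24/6 ≈ 79.76 kt.
80 kt ≥ 30 kt ⇒ rapid intensification.

80 kt, yes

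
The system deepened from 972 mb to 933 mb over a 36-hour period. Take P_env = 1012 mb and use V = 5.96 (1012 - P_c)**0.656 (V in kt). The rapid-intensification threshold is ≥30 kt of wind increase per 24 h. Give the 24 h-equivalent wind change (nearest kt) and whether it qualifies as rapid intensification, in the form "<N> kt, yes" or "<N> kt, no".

V₁: ΔP = 40, V ≈ 5.96 × 40^0.656 ≈ 67.02 kt.
V₂: ΔP = 79, V ≈ 5.96 × 79^0.656 ≈ 104.73 kt.
ΔV over 36 h = 37.71 kt → 24 h equivalent = 37.71 × 24/36 ≈ 25.14 kt.
25 kt < 30 kt ⇒ not rapid intensification.

25 kt, no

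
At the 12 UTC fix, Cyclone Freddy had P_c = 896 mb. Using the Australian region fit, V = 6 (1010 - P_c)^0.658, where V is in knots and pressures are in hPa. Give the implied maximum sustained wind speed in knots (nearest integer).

ΔP = 1010 − 896 = 114 mb.
114^0.658 ≈ 22.565.
V ≈ 6 × 22.565 ≈ 135.4 kt.

135 kt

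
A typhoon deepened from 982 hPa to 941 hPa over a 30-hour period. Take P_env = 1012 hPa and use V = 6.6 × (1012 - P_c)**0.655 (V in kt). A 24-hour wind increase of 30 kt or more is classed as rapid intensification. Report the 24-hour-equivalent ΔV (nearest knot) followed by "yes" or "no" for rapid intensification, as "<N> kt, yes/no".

V₁: ΔP = 30, V ≈ 6.6 × 30^0.655 ≈ 61.24 kt.
V₂: ΔP = 71, V ≈ 6.6 × 71^0.655 ≈ 107.68 kt.
ΔV over 30 h = 46.44 kt → 24 h equivalent = 46.44 × 24/30 ≈ 37.15 kt.
37 kt ≥ 30 kt ⇒ rapid intensification.

37 kt, yes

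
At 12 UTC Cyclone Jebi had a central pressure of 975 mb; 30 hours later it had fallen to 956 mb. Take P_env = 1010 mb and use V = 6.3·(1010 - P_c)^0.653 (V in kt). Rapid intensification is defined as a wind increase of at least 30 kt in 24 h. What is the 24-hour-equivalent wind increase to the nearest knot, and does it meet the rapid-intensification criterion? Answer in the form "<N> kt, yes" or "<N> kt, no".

V₁: ΔP = 35, V ≈ 6.3 × 35^0.653 ≈ 64.21 kt.
V₂: ΔP = 54, V ≈ 6.3 × 54^0.653 ≈ 85.23 kt.
ΔV over 30 h = 21.02 kt → 24 h equivalent = 21.02 × 24/30 ≈ 16.82 kt.
17 kt < 30 kt ⇒ not rapid intensification.

17 kt, no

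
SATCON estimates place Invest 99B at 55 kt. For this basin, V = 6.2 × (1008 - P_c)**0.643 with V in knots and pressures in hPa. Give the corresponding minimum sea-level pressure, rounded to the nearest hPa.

978 hPa

ΔP = (V / 6.2)^(1/0.643) = (55/6.2)^1.555.
55/6.2 = 8.871; 8.871^1.555 ≈ 29.81 hPa.
P_c = 1008 − 29.81 = 978.19 ≈ 978 hPa.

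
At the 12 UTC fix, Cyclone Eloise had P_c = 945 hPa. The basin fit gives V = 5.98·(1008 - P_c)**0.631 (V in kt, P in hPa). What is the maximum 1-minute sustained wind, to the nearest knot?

82 kt

ΔP = 1008 − 945 = 63 hPa.
63^0.631 ≈ 13.658.
V ≈ 5.98 × 13.658 ≈ 81.7 kt.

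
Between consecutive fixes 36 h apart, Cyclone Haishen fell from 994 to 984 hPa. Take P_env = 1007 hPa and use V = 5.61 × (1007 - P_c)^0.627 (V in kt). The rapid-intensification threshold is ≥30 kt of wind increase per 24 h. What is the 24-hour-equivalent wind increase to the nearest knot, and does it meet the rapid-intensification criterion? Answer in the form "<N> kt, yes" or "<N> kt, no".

8 kt, no

V₁: ΔP = 13, V ≈ 5.61 × 13^0.627 ≈ 28.02 kt.
V₂: ΔP = 23, V ≈ 5.61 × 23^0.627 ≈ 40.07 kt.
ΔV over 36 h = 12.05 kt → 24 h equivalent = 12.05 × 24/36 ≈ 8.03 kt.
8 kt < 30 kt ⇒ not rapid intensification.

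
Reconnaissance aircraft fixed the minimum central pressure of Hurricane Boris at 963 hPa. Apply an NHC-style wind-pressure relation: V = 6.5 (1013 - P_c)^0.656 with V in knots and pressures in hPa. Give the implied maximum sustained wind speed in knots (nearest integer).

85 kt

ΔP = 1013 − 963 = 50 hPa.
50^0.656 ≈ 13.017.
V ≈ 6.5 × 13.017 ≈ 84.6 kt.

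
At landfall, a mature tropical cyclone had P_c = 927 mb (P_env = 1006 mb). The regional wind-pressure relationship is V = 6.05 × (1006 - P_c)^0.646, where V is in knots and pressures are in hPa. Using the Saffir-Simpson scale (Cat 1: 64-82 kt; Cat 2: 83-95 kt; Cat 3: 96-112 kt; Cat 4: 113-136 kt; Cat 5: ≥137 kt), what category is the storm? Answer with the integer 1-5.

ΔP = 1006 − 927 = 79 mb.
V ≈ 6.05 × 79^0.646 = 6.05 × 16.82 ≈ 102 kt.
102 kt falls in the Category 3 band.

3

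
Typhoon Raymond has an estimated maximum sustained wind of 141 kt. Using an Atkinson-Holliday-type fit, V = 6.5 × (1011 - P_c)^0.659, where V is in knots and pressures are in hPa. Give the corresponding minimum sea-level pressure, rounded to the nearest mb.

904 mb

ΔP = (V / 6.5)^(1/0.659) = (141/6.5)^1.517.
141/6.5 = 21.692; 21.692^1.517 ≈ 106.61 mb.
P_c = 1011 − 106.61 = 904.39 ≈ 904 mb.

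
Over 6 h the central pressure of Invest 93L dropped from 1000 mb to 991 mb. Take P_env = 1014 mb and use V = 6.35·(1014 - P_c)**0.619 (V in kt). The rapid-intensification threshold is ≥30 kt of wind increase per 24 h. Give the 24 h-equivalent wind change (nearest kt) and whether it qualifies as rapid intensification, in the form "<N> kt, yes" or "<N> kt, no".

V₁: ΔP = 14, V ≈ 6.35 × 14^0.619 ≈ 32.53 kt.
V₂: ΔP = 23, V ≈ 6.35 × 23^0.619 ≈ 44.23 kt.
ΔV over 6 h = 11.70 kt → 24 h equivalent = 11.70 × 24/6 ≈ 46.80 kt.
47 kt ≥ 30 kt ⇒ rapid intensification.

47 kt, yes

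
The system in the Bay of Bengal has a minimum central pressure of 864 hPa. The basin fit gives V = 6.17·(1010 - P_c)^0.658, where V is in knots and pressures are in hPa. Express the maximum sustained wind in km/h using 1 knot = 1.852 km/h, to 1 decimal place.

303.4 km/h

ΔP = 1010 − 864 = 146 hPa.
V ≈ 6.17 × 146^0.658 = 6.17 × 26.555 ≈ 163.844 kt.
163.844 × 1.852 ≈ 303.44 km/h → 303.4 km/h.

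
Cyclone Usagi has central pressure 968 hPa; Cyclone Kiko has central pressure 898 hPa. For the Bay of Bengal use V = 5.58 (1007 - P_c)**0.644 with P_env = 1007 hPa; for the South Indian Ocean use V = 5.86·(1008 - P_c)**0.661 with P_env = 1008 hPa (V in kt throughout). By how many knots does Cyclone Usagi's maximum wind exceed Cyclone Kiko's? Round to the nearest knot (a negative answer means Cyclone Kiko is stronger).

-72 kt

Cyclone Usagi: ΔP = 39; V ≈ 5.58 × 39^0.644 ≈ 59.06 kt.
Cyclone Kiko: ΔP = 110; V ≈ 5.86 × 110^0.661 ≈ 131.00 kt.
Difference ≈ 59.06 − 131.00 = -71.94 → -72 kt.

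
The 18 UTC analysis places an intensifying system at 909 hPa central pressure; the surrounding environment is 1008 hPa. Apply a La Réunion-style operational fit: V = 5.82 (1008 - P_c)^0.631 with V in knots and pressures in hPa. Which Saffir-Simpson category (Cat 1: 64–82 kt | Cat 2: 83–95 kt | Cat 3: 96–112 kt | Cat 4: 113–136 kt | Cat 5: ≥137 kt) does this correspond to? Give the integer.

3

ΔP = 1008 − 909 = 99 hPa.
V ≈ 5.82 × 99^0.631 = 5.82 × 18.17 ≈ 106 kt.
106 kt falls in the Category 3 band.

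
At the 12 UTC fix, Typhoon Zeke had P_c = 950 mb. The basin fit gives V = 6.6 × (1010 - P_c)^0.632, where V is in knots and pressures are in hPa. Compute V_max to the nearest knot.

ΔP = 1010 − 950 = 60 mb.
60^0.632 ≈ 13.298.
V ≈ 6.6 × 13.298 ≈ 87.8 kt.

88 kt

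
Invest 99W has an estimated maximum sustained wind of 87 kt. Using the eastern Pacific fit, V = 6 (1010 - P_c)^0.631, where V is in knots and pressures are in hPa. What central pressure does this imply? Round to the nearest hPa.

941 hPa

ΔP = (V / 6)^(1/0.631) = (87/6)^1.585.
87/6 = 14.500; 14.500^1.585 ≈ 69.27 hPa.
P_c = 1010 − 69.27 = 940.73 ≈ 941 hPa.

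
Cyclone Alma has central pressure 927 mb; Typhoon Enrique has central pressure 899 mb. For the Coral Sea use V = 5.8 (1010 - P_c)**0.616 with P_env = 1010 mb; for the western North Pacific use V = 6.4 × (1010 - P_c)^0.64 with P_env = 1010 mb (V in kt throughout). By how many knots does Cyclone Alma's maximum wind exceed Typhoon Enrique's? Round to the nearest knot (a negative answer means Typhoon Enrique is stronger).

-42 kt

Cyclone Alma: ΔP = 83; V ≈ 5.8 × 83^0.616 ≈ 88.22 kt.
Typhoon Enrique: ΔP = 111; V ≈ 6.4 × 111^0.64 ≈ 130.37 kt.
Difference ≈ 88.22 − 130.37 = -42.15 → -42 kt.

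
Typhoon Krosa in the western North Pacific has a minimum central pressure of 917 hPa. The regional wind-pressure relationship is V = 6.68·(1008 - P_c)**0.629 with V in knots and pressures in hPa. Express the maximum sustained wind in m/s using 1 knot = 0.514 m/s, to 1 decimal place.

58.6 m/s

ΔP = 1008 − 917 = 91 hPa.
V ≈ 6.68 × 91^0.629 = 6.68 × 17.070 ≈ 114.029 kt.
114.029 × 0.514 ≈ 58.61 m/s → 58.6 m/s.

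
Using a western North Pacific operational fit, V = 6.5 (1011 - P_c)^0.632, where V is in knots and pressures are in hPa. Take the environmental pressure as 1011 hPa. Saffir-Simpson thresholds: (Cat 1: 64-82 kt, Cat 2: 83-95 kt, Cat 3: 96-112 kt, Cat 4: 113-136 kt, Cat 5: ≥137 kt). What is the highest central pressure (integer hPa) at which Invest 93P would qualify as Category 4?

919 hPa

Category 4 begins at V = 113 kt.
Required ΔP = (113/6.5)^(1/0.632) = 17.385^1.582 ≈ 91.68 hPa.
P_c ≤ 1011 − 91.68 = 919.32, so the highest integer P_c is 919 hPa.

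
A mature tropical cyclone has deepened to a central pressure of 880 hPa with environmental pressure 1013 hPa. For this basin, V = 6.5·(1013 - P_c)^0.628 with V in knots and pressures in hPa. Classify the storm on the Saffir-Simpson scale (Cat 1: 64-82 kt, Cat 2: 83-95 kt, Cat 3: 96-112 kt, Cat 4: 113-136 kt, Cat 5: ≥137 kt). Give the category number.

5

ΔP = 1013 − 880 = 133 hPa.
V ≈ 6.5 × 133^0.628 = 6.5 × 21.57 ≈ 140 kt.
140 kt falls in the Category 5 band.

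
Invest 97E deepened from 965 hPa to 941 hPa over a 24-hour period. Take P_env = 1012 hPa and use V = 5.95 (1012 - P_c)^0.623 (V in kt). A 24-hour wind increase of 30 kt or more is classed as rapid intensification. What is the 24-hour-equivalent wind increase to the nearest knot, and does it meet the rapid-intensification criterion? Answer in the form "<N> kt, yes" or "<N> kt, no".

V₁: ΔP = 47, V ≈ 5.95 × 47^0.623 ≈ 65.50 kt.
V₂: ΔP = 71, V ≈ 5.95 × 71^0.623 ≈ 84.69 kt.
ΔV over 24 h = 19.19 kt → 24 h equivalent = 19.19 × 24/24 ≈ 19.19 kt.
19 kt < 30 kt ⇒ not rapid intensification.

19 kt, no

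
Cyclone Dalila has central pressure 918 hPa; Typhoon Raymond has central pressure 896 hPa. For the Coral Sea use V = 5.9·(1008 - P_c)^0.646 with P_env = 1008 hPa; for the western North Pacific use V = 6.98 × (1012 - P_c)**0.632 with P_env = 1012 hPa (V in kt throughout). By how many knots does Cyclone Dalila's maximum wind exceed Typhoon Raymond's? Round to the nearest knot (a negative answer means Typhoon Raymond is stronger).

-33 kt

Cyclone Dalila: ΔP = 90; V ≈ 5.9 × 90^0.646 ≈ 107.97 kt.
Typhoon Raymond: ΔP = 116; V ≈ 6.98 × 116^0.632 ≈ 140.80 kt.
Difference ≈ 107.97 − 140.80 = -32.83 → -33 kt.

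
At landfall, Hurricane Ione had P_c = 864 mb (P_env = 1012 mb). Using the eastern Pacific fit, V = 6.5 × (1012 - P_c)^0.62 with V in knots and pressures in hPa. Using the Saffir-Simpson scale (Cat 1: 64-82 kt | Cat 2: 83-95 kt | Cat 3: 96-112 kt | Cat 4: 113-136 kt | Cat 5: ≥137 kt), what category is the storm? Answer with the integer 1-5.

ΔP = 1012 − 864 = 148 mb.
V ≈ 6.5 × 148^0.62 = 6.5 × 22.16 ≈ 144 kt.
144 kt falls in the Category 5 band.

5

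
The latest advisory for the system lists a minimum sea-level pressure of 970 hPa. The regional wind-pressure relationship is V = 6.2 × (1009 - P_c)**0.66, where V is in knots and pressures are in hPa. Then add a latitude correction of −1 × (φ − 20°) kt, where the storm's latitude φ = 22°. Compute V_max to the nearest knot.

68 kt

ΔP = 1009 − 970 = 39 hPa.
39^0.66 ≈ 11.223.
V ≈ 6.2 × 11.223 ≈ 69.6 kt.
Latitude correction: −1 × (22 − 20) = -2 kt.
Corrected V ≈ 67.6 kt → 68 kt.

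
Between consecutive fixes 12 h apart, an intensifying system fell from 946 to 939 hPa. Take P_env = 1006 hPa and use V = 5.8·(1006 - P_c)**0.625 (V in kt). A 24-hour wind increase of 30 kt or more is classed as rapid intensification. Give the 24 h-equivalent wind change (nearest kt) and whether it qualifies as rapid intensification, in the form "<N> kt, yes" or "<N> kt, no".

V₁: ΔP = 60, V ≈ 5.8 × 60^0.625 ≈ 74.95 kt.
V₂: ΔP = 67, V ≈ 5.8 × 67^0.625 ≈ 80.30 kt.
ΔV over 12 h = 5.35 kt → 24 h equivalent = 5.35 × 24/12 ≈ 10.70 kt.
11 kt < 30 kt ⇒ not rapid intensification.

11 kt, no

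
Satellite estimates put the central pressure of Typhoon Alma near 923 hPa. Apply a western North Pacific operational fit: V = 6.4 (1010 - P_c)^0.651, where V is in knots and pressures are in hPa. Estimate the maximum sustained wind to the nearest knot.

117 kt

ΔP = 1010 − 923 = 87 hPa.
87^0.651 ≈ 18.307.
V ≈ 6.4 × 18.307 ≈ 117.2 kt.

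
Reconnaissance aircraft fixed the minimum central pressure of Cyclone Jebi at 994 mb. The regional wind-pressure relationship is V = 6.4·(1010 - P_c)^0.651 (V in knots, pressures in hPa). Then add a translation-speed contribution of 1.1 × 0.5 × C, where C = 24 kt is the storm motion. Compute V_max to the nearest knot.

52 kt

ΔP = 1010 − 994 = 16 mb.
16^0.651 ≈ 6.080.
V ≈ 6.4 × 6.080 ≈ 38.9 kt.
Translation term: 1.1 × 0.5 × 24 = 13.2 kt.
Corrected V ≈ 52.1 kt → 52 kt.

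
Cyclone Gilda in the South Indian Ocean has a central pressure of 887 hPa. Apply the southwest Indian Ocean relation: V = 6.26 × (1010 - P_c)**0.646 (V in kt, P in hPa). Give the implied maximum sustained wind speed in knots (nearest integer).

140 kt

ΔP = 1010 − 887 = 123 hPa.
123^0.646 ≈ 22.391.
V ≈ 6.26 × 22.391 ≈ 140.2 kt.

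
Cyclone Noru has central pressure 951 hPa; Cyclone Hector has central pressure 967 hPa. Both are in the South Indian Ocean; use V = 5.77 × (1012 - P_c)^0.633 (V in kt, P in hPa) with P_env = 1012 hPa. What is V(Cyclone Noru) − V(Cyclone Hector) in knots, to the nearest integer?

14 kt

Cyclone Noru: ΔP = 61; V ≈ 5.77 × 61^0.633 ≈ 77.86 kt.
Cyclone Hector: ΔP = 45; V ≈ 5.77 × 45^0.633 ≈ 64.22 kt.
Difference ≈ 77.86 − 64.22 = 13.64 → 14 kt.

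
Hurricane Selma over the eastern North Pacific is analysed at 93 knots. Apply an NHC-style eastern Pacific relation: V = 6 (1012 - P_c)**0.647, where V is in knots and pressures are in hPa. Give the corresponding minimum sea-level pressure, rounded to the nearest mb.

ΔP = (V / 6)^(1/0.647) = (93/6)^1.546.
93/6 = 15.500; 15.500^1.546 ≈ 69.15 mb.
P_c = 1012 − 69.15 = 942.85 ≈ 943 mb.

943 mb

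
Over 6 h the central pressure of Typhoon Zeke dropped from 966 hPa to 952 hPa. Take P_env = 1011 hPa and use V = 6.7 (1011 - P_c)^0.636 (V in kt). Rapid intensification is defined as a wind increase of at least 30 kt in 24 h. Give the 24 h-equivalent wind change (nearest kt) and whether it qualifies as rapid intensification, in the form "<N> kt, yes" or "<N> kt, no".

57 kt, yes

V₁: ΔP = 45, V ≈ 6.7 × 45^0.636 ≈ 75.43 kt.
V₂: ΔP = 59, V ≈ 6.7 × 59^0.636 ≈ 89.61 kt.
ΔV over 6 h = 14.18 kt → 24 h equivalent = 14.18 × 24/6 ≈ 56.72 kt.
57 kt ≥ 30 kt ⇒ rapid intensification.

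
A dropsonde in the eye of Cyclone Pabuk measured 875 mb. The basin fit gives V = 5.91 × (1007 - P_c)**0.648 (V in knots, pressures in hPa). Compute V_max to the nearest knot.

ΔP = 1007 − 875 = 132 mb.
132^0.648 ≈ 23.666.
V ≈ 5.91 × 23.666 ≈ 139.9 kt.

140 kt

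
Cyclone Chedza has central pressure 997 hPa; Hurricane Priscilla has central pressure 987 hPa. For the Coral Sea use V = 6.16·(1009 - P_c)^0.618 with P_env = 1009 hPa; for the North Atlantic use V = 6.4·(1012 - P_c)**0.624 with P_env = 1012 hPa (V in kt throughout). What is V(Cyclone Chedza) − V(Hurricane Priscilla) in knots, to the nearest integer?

Cyclone Chedza: ΔP = 12; V ≈ 6.16 × 12^0.618 ≈ 28.61 kt.
Hurricane Priscilla: ΔP = 25; V ≈ 6.4 × 25^0.624 ≈ 47.70 kt.
Difference ≈ 28.61 − 47.70 = -19.09 → -19 kt.

-19 kt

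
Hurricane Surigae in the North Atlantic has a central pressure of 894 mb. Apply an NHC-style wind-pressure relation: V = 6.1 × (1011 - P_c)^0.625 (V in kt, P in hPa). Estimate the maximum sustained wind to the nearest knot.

120 kt

ΔP = 1011 − 894 = 117 mb.
117^0.625 ≈ 19.616.
V ≈ 6.1 × 19.616 ≈ 119.7 kt.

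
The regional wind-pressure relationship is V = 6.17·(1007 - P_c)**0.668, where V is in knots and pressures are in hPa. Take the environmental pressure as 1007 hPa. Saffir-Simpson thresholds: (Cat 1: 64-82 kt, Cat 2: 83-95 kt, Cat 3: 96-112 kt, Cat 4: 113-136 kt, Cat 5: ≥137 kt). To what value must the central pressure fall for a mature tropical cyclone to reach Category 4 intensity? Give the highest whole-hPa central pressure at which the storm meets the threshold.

929 hPa

Category 4 begins at V = 113 kt.
Required ΔP = (113/6.17)^(1/0.668) = 18.314^1.497 ≈ 77.70 hPa.
P_c ≤ 1007 − 77.70 = 929.30, so the highest integer P_c is 929 hPa.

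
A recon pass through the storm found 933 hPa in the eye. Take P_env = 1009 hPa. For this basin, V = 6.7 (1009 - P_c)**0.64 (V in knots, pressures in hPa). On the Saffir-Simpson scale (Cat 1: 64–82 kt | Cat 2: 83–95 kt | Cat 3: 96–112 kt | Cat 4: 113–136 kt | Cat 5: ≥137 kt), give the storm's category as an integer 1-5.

ΔP = 1009 − 933 = 76 hPa.
V ≈ 6.7 × 76^0.64 = 6.7 × 15.99 ≈ 107 kt.
107 kt falls in the Category 3 band.

3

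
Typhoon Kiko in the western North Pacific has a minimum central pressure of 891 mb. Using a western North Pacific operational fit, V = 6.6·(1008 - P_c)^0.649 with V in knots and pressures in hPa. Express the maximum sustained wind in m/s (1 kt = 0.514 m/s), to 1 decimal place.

74.6 m/s

ΔP = 1008 − 891 = 117 mb.
V ≈ 6.6 × 117^0.649 = 6.6 × 21.991 ≈ 145.143 kt.
145.143 × 0.514 ≈ 74.60 m/s → 74.6 m/s.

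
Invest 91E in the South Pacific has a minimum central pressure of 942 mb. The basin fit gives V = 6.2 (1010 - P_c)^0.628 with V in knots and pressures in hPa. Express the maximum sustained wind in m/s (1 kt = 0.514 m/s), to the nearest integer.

45 m/s

ΔP = 1010 − 942 = 68 mb.
V ≈ 6.2 × 68^0.628 = 6.2 × 14.152 ≈ 87.742 kt.
87.742 × 0.514 ≈ 45.10 m/s → 45 m/s.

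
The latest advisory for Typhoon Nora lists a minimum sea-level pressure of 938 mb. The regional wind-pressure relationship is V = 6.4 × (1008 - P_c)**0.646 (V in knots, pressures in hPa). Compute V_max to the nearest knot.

ΔP = 1008 − 938 = 70 mb.
70^0.646 ≈ 15.557.
V ≈ 6.4 × 15.557 ≈ 99.6 kt.

100 kt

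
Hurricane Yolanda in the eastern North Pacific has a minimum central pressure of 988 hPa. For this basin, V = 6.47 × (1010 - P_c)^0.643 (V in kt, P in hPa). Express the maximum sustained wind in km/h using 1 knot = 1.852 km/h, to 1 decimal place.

ΔP = 1010 − 988 = 22 hPa.
V ≈ 6.47 × 22^0.643 = 6.47 × 7.298 ≈ 47.215 kt.
47.215 × 1.852 ≈ 87.44 km/h → 87.4 km/h.

87.4 km/h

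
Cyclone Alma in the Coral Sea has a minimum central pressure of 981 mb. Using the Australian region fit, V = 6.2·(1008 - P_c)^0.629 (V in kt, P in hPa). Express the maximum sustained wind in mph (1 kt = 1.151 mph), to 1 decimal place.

56.7 mph

ΔP = 1008 − 981 = 27 mb.
V ≈ 6.2 × 27^0.629 = 6.2 × 7.949 ≈ 49.286 kt.
49.286 × 1.151 ≈ 56.73 mph → 56.7 mph.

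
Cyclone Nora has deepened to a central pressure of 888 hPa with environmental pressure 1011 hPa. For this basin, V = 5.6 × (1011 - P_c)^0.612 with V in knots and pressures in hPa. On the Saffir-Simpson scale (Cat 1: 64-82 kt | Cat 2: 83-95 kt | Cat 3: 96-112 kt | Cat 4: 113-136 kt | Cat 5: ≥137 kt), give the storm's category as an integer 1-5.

ΔP = 1011 − 888 = 123 hPa.
V ≈ 5.6 × 123^0.612 = 5.6 × 19.01 ≈ 106 kt.
106 kt falls in the Category 3 band.

3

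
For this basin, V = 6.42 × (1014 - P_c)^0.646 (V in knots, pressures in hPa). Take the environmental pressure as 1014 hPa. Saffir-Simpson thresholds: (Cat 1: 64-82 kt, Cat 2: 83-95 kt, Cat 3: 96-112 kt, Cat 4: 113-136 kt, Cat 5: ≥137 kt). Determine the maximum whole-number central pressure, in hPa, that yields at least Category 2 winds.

Category 2 begins at V = 83 kt.
Required ΔP = (83/6.42)^(1/0.646) = 12.928^1.548 ≈ 52.56 hPa.
P_c ≤ 1014 − 52.56 = 961.44, so the highest integer P_c is 961 hPa.

961 hPa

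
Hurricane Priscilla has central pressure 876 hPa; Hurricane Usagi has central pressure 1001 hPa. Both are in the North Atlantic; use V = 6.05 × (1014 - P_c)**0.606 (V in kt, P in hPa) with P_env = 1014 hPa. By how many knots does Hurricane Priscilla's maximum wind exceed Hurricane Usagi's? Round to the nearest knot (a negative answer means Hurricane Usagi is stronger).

91 kt

Hurricane Priscilla: ΔP = 138; V ≈ 6.05 × 138^0.606 ≈ 119.82 kt.
Hurricane Usagi: ΔP = 13; V ≈ 6.05 × 13^0.606 ≈ 28.63 kt.
Difference ≈ 119.82 − 28.63 = 91.19 → 91 kt.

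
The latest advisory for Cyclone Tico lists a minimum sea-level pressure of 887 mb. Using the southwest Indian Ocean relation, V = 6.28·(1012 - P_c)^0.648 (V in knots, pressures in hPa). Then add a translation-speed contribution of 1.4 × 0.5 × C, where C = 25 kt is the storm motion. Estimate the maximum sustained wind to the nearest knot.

161 kt

ΔP = 1012 − 887 = 125 mb.
125^0.648 ≈ 22.845.
V ≈ 6.28 × 22.845 ≈ 143.5 kt.
Translation term: 1.4 × 0.5 × 25 = 17.5 kt.
Corrected V ≈ 161 kt → 161 kt.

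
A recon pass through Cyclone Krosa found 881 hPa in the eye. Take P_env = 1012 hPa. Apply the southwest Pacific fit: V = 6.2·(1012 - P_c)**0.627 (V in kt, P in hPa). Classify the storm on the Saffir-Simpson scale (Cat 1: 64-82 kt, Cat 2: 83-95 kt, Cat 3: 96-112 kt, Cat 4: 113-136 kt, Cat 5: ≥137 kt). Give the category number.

4

ΔP = 1012 − 881 = 131 hPa.
V ≈ 6.2 × 131^0.627 = 6.2 × 21.26 ≈ 132 kt.
132 kt falls in the Category 4 band.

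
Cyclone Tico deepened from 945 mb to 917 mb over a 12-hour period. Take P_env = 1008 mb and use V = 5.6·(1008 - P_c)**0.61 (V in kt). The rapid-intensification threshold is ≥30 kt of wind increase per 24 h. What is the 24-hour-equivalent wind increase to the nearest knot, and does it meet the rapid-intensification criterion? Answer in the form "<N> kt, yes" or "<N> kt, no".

V₁: ΔP = 63, V ≈ 5.6 × 63^0.61 ≈ 70.11 kt.
V₂: ΔP = 91, V ≈ 5.6 × 91^0.61 ≈ 87.74 kt.
ΔV over 12 h = 17.63 kt → 24 h equivalent = 17.63 × 24/12 ≈ 35.26 kt.
35 kt ≥ 30 kt ⇒ rapid intensification.

35 kt, yes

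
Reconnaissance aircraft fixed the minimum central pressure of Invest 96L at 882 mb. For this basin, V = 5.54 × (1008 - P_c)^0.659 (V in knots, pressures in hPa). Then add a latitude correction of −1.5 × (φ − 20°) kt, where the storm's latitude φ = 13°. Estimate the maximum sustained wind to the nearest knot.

ΔP = 1008 − 882 = 126 mb.
126^0.659 ≈ 24.218.
V ≈ 5.54 × 24.218 ≈ 134.2 kt.
Latitude correction: −1.5 × (13 − 20) = 10.5 kt.
Corrected V ≈ 144.7 kt → 145 kt.

145 kt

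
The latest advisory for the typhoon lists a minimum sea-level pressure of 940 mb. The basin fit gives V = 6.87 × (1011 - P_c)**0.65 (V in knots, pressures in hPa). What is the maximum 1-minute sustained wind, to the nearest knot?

110 kt

ΔP = 1011 − 940 = 71 mb.
71^0.65 ≈ 15.970.
V ≈ 6.87 × 15.970 ≈ 109.7 kt.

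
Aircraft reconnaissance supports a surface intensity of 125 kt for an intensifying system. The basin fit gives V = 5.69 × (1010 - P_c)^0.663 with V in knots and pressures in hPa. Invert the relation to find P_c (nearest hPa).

ΔP = (V / 5.69)^(1/0.663) = (125/5.69)^1.508.
125/5.69 = 21.968; 21.968^1.508 ≈ 105.64 hPa.
P_c = 1010 − 105.64 = 904.36 ≈ 904 hPa.

904 hPa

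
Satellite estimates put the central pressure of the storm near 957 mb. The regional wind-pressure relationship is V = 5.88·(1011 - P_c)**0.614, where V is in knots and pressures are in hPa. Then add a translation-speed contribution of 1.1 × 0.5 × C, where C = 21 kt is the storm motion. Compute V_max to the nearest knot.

80 kt

ΔP = 1011 − 957 = 54 mb.
54^0.614 ≈ 11.579.
V ≈ 5.88 × 11.579 ≈ 68.1 kt.
Translation term: 1.1 × 0.5 × 21 = 11.55 kt.
Corrected V ≈ 79.65 kt → 80 kt.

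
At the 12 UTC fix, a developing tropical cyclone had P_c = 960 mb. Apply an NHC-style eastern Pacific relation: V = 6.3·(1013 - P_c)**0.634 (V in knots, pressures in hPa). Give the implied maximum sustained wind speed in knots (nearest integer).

ΔP = 1013 − 960 = 53 mb.
53^0.634 ≈ 12.393.
V ≈ 6.3 × 12.393 ≈ 78.1 kt.

78 kt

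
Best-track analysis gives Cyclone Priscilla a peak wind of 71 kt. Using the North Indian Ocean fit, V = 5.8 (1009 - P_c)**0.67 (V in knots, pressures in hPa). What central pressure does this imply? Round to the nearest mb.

ΔP = (V / 5.8)^(1/0.67) = (71/5.8)^1.493.
71/5.8 = 12.241; 12.241^1.493 ≈ 42.04 mb.
P_c = 1009 − 42.04 = 966.96 ≈ 967 mb.

967 mb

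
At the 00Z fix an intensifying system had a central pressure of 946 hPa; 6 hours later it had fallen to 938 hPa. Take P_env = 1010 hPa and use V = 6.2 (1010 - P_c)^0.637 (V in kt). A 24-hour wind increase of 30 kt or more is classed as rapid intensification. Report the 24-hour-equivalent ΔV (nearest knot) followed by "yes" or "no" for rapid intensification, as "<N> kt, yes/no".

27 kt, no

V₁: ΔP = 64, V ≈ 6.2 × 64^0.637 ≈ 87.69 kt.
V₂: ΔP = 72, V ≈ 6.2 × 72^0.637 ≈ 94.52 kt.
ΔV over 6 h = 6.83 kt → 24 h equivalent = 6.83 × 24/6 ≈ 27.32 kt.
27 kt < 30 kt ⇒ not rapid intensification.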